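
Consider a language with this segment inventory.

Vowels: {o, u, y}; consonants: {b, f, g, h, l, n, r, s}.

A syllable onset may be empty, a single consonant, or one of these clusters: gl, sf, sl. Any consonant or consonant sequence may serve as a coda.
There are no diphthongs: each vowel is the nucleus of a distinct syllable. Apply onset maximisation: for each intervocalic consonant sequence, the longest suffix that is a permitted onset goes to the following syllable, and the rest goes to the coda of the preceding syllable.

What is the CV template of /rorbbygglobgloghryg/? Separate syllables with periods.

CVCC.CVC.CCVC.CCVCC.CVC

Vowels present: o, y, o, o, y; each is a nucleus, giving 5 syllables.
σ1/σ2 boundary: /rbb/ — longest licit onset from the right is /b/, leaving /rb/ as coda.
σ2/σ3 boundary: cluster /ggl/ — the longest permitted-onset suffix is /gl/; onset = /gl/, preceding coda = /g/.
σ3/σ4 boundary: /bgl/ — longest licit onset from the right is /gl/, leaving /b/ as coda.
σ4/σ5 boundary: /ghr/ splits as /gh/ + /r/ (/r/ is the longest suffix that is a licit onset).
So the parse is rorb.byg.glob.glogh.ryg.
Mapping each syllable to C/V: /rorb/ → CVCC, /byg/ → CVC, /glob/ → CCVC, /glogh/ → CCVCC, /ryg/ → CVC.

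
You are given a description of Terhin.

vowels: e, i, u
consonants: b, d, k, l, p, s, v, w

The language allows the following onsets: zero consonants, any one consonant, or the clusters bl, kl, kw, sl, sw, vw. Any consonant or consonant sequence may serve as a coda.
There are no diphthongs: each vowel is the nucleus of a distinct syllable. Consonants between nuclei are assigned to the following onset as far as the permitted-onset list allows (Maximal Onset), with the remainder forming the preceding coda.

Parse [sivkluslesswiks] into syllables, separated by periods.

Nuclei (vowels): i, u, e, i → 4 syllables.
σ1/σ2 boundary: /vkl/ — longest licit onset from the right is /kl/, leaving /v/ as coda.
σ2/σ3 boundary: /sl/ — entire cluster is a permitted onset → onset /sl/, coda ∅.
σ3/σ4 boundary: /ssw/; trying suffixes from longest down, /sw/ is the first permitted one, so coda /s/ | onset /sw/.

siv.klu.sles.swiks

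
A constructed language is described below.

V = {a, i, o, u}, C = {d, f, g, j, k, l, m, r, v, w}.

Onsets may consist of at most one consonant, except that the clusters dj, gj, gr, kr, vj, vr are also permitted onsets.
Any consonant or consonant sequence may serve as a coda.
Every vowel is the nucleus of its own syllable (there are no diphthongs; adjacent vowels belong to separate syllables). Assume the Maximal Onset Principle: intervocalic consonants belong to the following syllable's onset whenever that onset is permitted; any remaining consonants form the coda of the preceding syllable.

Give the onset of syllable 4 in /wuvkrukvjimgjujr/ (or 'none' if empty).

gj

Nuclei (vowels): u, u, i, u → 4 syllables.
σ1/σ2 boundary: cluster /vkr/ — the longest permitted-onset suffix is /kr/; onset = /kr/, preceding coda = /v/.
σ2/σ3 boundary: /kvj/; trying suffixes from longest down, /vj/ is the first permitted one, so coda /k/ | onset /vj/.
σ3/σ4 boundary: /mgj/ splits as /m/ + /gj/ (/gj/ is the longest suffix that is a licit onset).
Putting it together: wuv.kruk.vjim.gjujr.
Syllable 4 is /gjujr/: onset /gj/, nucleus /u/, coda /jr/.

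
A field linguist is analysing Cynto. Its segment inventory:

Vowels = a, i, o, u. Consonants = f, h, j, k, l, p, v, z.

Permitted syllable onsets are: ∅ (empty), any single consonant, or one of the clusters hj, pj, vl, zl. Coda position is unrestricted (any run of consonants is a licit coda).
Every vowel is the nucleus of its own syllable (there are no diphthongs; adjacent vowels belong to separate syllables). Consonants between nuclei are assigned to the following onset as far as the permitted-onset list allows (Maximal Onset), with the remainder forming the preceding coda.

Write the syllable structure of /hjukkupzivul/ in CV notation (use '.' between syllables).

CCVC.CVC.CV.CVC

The vowels are u, u, i, u — 4 nuclei, so 4 syllables.
V1 /u/ – V2 /u/: cluster /kk/ — the longest permitted-onset suffix is /k/; onset = /k/, preceding coda = /k/.
V2 /u/ – V3 /i/: cluster /pz/ — the longest permitted-onset suffix is /z/; onset = /z/, preceding coda = /p/.
V3 /i/ – V4 /u/: just /v/ — single C goes to the following onset.
So the parse is hjuk.kup.zi.vul.
Mapping each syllable to C/V: /hjuk/ → CCVC, /kup/ → CVC, /zi/ → CV, /vul/ → CVC.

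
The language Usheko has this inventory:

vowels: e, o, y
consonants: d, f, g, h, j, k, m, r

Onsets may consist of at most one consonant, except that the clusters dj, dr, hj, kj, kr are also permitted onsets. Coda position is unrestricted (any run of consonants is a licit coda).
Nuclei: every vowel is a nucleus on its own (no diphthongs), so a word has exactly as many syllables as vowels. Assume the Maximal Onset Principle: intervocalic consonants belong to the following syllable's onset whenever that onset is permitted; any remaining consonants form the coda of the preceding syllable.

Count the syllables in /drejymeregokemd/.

The vowels are e, y, e, e, o, e — 6 nuclei, so 6 syllables.

6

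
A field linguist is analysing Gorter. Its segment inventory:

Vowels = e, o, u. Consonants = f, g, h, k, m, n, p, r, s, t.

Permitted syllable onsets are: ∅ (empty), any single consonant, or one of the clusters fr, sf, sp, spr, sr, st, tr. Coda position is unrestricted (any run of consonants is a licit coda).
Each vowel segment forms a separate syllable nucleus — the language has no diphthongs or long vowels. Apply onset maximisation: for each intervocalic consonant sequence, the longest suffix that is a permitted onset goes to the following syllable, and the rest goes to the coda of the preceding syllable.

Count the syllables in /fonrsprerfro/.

The vowels are o, e, o — 3 nuclei, so 3 syllables.

3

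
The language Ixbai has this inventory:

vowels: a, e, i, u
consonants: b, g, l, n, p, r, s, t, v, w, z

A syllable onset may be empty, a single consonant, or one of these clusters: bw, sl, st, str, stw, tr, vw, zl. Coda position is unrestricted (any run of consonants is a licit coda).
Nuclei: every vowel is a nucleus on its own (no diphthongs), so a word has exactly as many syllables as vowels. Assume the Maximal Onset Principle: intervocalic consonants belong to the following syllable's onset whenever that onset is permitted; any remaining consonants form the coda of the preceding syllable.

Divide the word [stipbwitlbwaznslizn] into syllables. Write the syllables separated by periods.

The vowels are i, i, a, i — 4 nuclei, so 4 syllables.
/i…i/ gap (V1→V2): /pbw/ — longest licit onset from the right is /bw/, leaving /p/ as coda.
/i…a/ gap (V2→V3): /tlbw/ — longest licit onset from the right is /bw/, leaving /tl/ as coda.
/a…i/ gap (V3→V4): /znsl/ splits as /zn/ + /sl/ (/sl/ is the longest suffix that is a licit onset).

stip.bwitl.bwazn.slizn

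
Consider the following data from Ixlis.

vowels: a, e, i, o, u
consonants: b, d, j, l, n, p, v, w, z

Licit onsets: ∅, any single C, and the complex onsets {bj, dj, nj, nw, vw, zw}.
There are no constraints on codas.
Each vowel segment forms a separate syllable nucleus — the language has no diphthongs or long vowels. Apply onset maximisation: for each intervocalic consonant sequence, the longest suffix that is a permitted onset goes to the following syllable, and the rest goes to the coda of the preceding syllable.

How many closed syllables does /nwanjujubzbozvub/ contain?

3

The vowels are a, u, u, o, u — 5 nuclei, so 5 syllables.
V1 /a/ – V2 /u/: cluster /nj/ — /nj/ is itself a permitted onset, so the whole cluster goes right; preceding coda = ∅.
V2 /u/ – V3 /u/: /j/ → onset of the next syllable (single consonants are always licit onsets).
V3 /u/ – V4 /o/: /bzb/ splits as /bz/ + /b/ (/b/ is the longest suffix that is a licit onset).
V4 /o/ – V5 /u/: /zv/; trying suffixes from longest down, /v/ is the first permitted one, so coda /z/ | onset /v/.
So the parse is nwa.nju.jubz.boz.vub.
Classifying each syllable: /nwa/ (open), /nju/ (open), /jubz/ (closed), /boz/ (closed), /vub/ (closed).
Closed syllables: 3.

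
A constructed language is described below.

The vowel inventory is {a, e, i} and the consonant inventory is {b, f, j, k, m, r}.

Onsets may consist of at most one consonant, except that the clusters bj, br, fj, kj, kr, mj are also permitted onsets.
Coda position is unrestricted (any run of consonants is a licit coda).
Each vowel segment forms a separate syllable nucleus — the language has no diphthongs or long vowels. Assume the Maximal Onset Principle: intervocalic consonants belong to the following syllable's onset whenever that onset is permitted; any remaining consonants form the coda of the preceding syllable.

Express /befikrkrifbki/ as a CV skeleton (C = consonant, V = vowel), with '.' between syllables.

CV.CVCC.CCVCC.CV

Vowels present: e, i, i, i; each is a nucleus, giving 4 syllables.
V1 /e/ – V2 /i/: just /f/ — single C goes to the following onset.
V2 /i/ – V3 /i/: /krkr/ splits as /kr/ + /kr/ (/kr/ is the longest suffix that is a licit onset).
V3 /i/ – V4 /i/: /fbk/; trying suffixes from longest down, /k/ is the first permitted one, so coda /fb/ | onset /k/.
Result: be.fikr.krifb.ki.
Mapping each syllable to C/V: /be/ → CV, /fikr/ → CVCC, /krifb/ → CCVCC, /ki/ → CV.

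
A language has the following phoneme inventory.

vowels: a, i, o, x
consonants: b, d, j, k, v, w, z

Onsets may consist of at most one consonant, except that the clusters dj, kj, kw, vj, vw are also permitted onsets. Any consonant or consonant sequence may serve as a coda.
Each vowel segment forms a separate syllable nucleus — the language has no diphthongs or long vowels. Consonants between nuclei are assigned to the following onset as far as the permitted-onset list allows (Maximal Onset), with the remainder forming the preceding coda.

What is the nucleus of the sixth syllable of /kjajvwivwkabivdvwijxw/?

x

The vowels are a, i, a, i, i, x — 6 nuclei, so 6 syllables.
The sixth nucleus (vowel 6 from the left) is /x/.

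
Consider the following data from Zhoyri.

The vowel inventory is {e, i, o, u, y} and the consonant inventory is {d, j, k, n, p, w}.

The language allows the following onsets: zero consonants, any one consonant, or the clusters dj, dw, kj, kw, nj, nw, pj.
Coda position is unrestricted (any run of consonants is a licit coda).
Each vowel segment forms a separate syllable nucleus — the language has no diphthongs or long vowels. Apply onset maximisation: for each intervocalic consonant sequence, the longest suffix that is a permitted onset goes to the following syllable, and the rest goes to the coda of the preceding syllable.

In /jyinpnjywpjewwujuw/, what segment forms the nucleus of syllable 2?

Vowels present: y, i, y, e, u, u; each is a nucleus, giving 6 syllables.
The second nucleus (vowel 2 from the left) is /i/.

i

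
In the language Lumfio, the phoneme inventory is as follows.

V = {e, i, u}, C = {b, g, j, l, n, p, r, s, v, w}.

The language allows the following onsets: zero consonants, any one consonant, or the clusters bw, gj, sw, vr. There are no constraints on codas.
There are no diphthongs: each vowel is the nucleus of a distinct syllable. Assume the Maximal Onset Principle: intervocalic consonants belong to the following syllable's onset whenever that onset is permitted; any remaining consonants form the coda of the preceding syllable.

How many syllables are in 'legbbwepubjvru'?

4

Vowels present: e, e, u, u; each is a nucleus, giving 4 syllables.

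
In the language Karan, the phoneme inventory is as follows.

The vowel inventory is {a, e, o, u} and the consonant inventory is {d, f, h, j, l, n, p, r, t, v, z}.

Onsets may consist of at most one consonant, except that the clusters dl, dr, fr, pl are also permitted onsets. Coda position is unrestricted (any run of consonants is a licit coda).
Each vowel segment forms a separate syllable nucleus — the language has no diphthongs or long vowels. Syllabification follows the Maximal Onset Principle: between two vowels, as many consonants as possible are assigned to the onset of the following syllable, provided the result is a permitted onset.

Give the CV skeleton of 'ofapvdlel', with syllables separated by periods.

The vowels are o, a, e — 3 nuclei, so 3 syllables.
/o…a/ gap (V1→V2): /f/ is a single consonant, so it becomes the next onset.
/a…e/ gap (V2→V3): cluster /pvdl/ — the longest permitted-onset suffix is /dl/; onset = /dl/, preceding coda = /pv/.
So the parse is o.fapv.dlel.
Mapping each syllable to C/V: /o/ → V, /fapv/ → CVCC, /dlel/ → CCVC.

V.CVCC.CCVC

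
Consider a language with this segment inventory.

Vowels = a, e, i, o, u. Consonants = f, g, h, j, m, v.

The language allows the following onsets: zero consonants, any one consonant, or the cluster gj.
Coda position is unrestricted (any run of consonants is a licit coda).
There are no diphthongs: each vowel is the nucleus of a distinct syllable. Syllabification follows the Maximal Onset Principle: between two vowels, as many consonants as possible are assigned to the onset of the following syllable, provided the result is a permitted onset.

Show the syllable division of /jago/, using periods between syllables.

The vowels are a, o — 2 nuclei, so 2 syllables.
V1 /a/ – V2 /o/: /g/ is a single consonant, so it becomes the next onset.

ja.go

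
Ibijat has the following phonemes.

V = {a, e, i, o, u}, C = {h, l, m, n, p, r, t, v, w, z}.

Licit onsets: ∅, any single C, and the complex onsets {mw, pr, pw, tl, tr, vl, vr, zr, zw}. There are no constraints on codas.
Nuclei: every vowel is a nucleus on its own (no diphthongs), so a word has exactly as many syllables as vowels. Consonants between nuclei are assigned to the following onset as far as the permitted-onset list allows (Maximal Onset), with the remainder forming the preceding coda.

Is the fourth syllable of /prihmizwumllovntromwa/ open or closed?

closed

Vowels present: i, i, u, o, o, a; each is a nucleus, giving 6 syllables.
V1 /i/ – V2 /i/: cluster /hm/ — the longest permitted-onset suffix is /m/; onset = /m/, preceding coda = /h/.
V2 /i/ – V3 /u/: /zw/ is a licit onset in full, so it all attaches to the next syllable.
V3 /u/ – V4 /o/: /mll/ — longest licit onset from the right is /l/, leaving /ml/ as coda.
V4 /o/ – V5 /o/: /vntr/; trying suffixes from longest down, /tr/ is the first permitted one, so coda /vn/ | onset /tr/.
V5 /o/ – V6 /a/: cluster /mw/ — /mw/ is itself a permitted onset, so the whole cluster goes right; preceding coda = ∅.
So the parse is prih.mi.zwuml.lovn.tro.mwa.
Syllable 4 is /lovn/ with coda /vn/, so it is closed.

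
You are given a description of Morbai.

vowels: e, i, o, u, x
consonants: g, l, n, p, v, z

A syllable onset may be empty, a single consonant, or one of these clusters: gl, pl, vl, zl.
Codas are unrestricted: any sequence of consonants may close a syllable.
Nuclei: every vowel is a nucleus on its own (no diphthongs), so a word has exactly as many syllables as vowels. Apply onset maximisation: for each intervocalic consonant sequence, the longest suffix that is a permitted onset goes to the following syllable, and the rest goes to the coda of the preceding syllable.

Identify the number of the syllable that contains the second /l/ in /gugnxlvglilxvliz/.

The vowels are u, x, i, x, i — 5 nuclei, so 5 syllables.
V1 /u/ – V2 /x/: /gn/; trying suffixes from longest down, /n/ is the first permitted one, so coda /g/ | onset /n/.
V2 /x/ – V3 /i/: cluster /lvgl/ — the longest permitted-onset suffix is /gl/; onset = /gl/, preceding coda = /lv/.
V3 /i/ – V4 /x/: /l/ → onset of the next syllable (single consonants are always licit onsets).
V4 /x/ – V5 /i/: /vl/ — entire cluster is a permitted onset → onset /vl/, coda ∅.
Result: gug.nxlv.gli.lx.vliz.
The second /l/ is in the onset of syllable 3 (/gli/).

3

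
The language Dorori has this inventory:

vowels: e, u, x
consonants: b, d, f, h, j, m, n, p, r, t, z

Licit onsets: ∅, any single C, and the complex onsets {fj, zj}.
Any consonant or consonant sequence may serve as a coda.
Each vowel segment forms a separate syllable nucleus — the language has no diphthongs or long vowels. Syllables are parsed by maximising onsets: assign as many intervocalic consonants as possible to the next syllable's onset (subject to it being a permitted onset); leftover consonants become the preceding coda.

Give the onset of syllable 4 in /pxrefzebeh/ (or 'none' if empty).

b

Vowels present: x, e, e, e; each is a nucleus, giving 4 syllables.
V1 /x/ – V2 /e/: /r/ → onset of the next syllable (single consonants are always licit onsets).
V2 /e/ – V3 /e/: cluster /fz/ — the longest permitted-onset suffix is /z/; onset = /z/, preceding coda = /f/.
V3 /e/ – V4 /e/: just /b/ — single C goes to the following onset.
Syllabification: px.ref.ze.beh.
Syllable 4 is /beh/: onset /b/, nucleus /e/, coda /h/.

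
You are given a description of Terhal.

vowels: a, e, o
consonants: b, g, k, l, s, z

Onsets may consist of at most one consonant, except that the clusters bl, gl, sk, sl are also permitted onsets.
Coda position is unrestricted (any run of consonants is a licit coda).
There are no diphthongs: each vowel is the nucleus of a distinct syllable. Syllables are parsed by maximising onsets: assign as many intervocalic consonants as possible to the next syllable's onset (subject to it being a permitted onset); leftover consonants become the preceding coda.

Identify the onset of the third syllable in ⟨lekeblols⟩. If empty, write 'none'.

bl

Vowels present: e, e, o; each is a nucleus, giving 3 syllables.
V1 /e/ – V2 /e/: just /k/ — single C goes to the following onset.
V2 /e/ – V3 /o/: /bl/ — entire cluster is a permitted onset → onset /bl/, coda ∅.
Result: le.ke.blols.
Syllable 3 is /blols/: onset /bl/, nucleus /o/, coda /ls/.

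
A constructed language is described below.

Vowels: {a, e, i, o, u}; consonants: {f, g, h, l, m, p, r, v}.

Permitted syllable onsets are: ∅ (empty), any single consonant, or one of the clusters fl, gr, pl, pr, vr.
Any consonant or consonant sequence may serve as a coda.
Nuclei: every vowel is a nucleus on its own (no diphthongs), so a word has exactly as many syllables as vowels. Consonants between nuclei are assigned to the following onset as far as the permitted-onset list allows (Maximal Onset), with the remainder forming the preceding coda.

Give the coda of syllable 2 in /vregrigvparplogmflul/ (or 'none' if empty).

Vowels present: e, i, a, o, u; each is a nucleus, giving 5 syllables.
V1 /e/ – V2 /i/: /gr/ is a licit onset in full, so it all attaches to the next syllable.
V2 /i/ – V3 /a/: cluster /gvp/ — the longest permitted-onset suffix is /p/; onset = /p/, preceding coda = /gv/.
V3 /a/ – V4 /o/: /rpl/ splits as /r/ + /pl/ (/pl/ is the longest suffix that is a licit onset).
V4 /o/ – V5 /u/: /gmfl/ — longest licit onset from the right is /fl/, leaving /gm/ as coda.
Putting it together: vre.grigv.par.plogm.flul.
Syllable 2 is /grigv/: onset /gr/, nucleus /i/, coda /gv/.

gv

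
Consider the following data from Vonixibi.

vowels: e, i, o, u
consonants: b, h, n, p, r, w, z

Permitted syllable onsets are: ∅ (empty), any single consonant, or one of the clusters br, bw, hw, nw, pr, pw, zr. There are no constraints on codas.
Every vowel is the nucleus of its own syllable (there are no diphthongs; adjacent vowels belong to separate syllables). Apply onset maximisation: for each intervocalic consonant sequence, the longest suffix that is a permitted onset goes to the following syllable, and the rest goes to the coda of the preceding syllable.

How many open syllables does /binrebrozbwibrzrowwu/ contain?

The vowels are i, e, o, i, o, u — 6 nuclei, so 6 syllables.
Between /i/ (V1) and /e/ (V2): cluster /nr/ — the longest permitted-onset suffix is /r/; onset = /r/, preceding coda = /n/.
Between /e/ (V2) and /o/ (V3): cluster /br/ — /br/ is itself a permitted onset, so the whole cluster goes right; preceding coda = ∅.
Between /o/ (V3) and /i/ (V4): /zbw/ splits as /z/ + /bw/ (/bw/ is the longest suffix that is a licit onset).
Between /i/ (V4) and /o/ (V5): cluster /brzr/ — the longest permitted-onset suffix is /zr/; onset = /zr/, preceding coda = /br/.
Between /o/ (V5) and /u/ (V6): cluster /ww/ — the longest permitted-onset suffix is /w/; onset = /w/, preceding coda = /w/.
So the parse is bin.re.broz.bwibr.zrow.wu.
Classifying each syllable: /bin/ (closed), /re/ (open), /broz/ (closed), /bwibr/ (closed), /zrow/ (closed), /wu/ (open).
Open syllables: 2.

2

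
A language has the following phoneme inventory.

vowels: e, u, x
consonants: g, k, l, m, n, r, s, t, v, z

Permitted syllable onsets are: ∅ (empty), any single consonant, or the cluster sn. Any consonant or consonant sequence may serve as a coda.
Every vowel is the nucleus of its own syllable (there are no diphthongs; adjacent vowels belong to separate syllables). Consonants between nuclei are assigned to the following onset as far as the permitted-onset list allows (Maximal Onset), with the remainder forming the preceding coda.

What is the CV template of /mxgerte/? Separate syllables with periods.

CV.CVC.CV

Vowels present: x, e, e; each is a nucleus, giving 3 syllables.
/x…e/ gap (V1→V2): just /g/ — single C goes to the following onset.
/e…e/ gap (V2→V3): /rt/ splits as /r/ + /t/ (/t/ is the longest suffix that is a licit onset).
Result: mx.ger.te.
Mapping each syllable to C/V: /mx/ → CV, /ger/ → CVC, /te/ → CV.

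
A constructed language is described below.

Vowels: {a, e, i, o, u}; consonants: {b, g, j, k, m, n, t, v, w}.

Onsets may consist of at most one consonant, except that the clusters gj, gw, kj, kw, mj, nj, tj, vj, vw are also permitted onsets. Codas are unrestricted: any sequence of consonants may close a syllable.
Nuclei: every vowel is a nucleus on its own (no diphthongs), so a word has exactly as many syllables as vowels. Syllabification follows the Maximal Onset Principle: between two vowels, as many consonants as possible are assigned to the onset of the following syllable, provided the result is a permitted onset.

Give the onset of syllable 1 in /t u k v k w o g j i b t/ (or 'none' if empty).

Nuclei (vowels): u, o, i → 3 syllables.
σ1/σ2 boundary: /kvkw/ — longest licit onset from the right is /kw/, leaving /kv/ as coda.
σ2/σ3 boundary: /gj/ is a licit onset in full, so it all attaches to the next syllable.
Result: tukv.kwo.gjibt.
Syllable 1 is /tukv/: onset /t/, nucleus /u/, coda /kv/.

t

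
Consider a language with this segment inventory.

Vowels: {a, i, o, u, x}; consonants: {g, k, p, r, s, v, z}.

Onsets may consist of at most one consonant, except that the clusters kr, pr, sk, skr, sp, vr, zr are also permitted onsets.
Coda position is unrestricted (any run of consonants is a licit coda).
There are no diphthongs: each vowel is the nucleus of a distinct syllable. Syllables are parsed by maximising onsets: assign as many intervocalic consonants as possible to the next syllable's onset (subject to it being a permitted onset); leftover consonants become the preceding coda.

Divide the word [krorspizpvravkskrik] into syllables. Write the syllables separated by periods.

The vowels are o, i, a, i — 4 nuclei, so 4 syllables.
σ1/σ2 boundary: cluster /rsp/ — the longest permitted-onset suffix is /sp/; onset = /sp/, preceding coda = /r/.
σ2/σ3 boundary: /zpvr/ splits as /zp/ + /vr/ (/vr/ is the longest suffix that is a licit onset).
σ3/σ4 boundary: cluster /vkskr/ — the longest permitted-onset suffix is /skr/; onset = /skr/, preceding coda = /vk/.

kror.spizp.vravk.skrik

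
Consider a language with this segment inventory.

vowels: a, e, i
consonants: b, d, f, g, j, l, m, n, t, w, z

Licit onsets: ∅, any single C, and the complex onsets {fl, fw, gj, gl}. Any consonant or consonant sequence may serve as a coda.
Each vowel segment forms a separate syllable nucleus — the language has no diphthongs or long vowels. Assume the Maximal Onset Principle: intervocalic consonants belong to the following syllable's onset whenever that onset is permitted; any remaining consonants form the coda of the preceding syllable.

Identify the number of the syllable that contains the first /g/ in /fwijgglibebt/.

The vowels are i, i, e — 3 nuclei, so 3 syllables.
σ1/σ2 boundary: /jggl/; trying suffixes from longest down, /gl/ is the first permitted one, so coda /jg/ | onset /gl/.
σ2/σ3 boundary: /b/ → onset of the next syllable (single consonants are always licit onsets).
So the parse is fwijg.gli.bebt.
The first /g/ is in the coda of syllable 1 (/fwijg/).

1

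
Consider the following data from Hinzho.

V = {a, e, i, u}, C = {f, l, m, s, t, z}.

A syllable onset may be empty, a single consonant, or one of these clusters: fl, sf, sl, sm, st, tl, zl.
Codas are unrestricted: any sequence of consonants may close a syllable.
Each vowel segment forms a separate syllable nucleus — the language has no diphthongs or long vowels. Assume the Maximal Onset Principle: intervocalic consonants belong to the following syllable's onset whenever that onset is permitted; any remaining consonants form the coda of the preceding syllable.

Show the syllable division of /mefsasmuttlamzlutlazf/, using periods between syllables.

Vowels present: e, a, u, a, u, a; each is a nucleus, giving 6 syllables.
V1 /e/ – V2 /a/: /fs/ splits as /f/ + /s/ (/s/ is the longest suffix that is a licit onset).
V2 /a/ – V3 /u/: cluster /sm/ — /sm/ is itself a permitted onset, so the whole cluster goes right; preceding coda = ∅.
V3 /u/ – V4 /a/: /ttl/ — longest licit onset from the right is /tl/, leaving /t/ as coda.
V4 /a/ – V5 /u/: /mzl/ splits as /m/ + /zl/ (/zl/ is the longest suffix that is a licit onset).
V5 /u/ – V6 /a/: cluster /tl/ — /tl/ is itself a permitted onset, so the whole cluster goes right; preceding coda = ∅.

mef.sa.smut.tlam.zlu.tlazf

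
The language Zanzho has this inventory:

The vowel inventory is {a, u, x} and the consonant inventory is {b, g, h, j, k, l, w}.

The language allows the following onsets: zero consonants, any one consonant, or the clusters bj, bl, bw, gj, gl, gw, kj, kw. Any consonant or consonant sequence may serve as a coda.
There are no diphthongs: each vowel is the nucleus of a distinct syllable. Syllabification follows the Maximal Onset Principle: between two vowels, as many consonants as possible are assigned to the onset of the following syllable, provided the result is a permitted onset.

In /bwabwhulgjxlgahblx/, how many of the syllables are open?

1

Vowels present: a, u, x, a, x; each is a nucleus, giving 5 syllables.
V1 /a/ – V2 /u/: cluster /bwh/ — the longest permitted-onset suffix is /h/; onset = /h/, preceding coda = /bw/.
V2 /u/ – V3 /x/: /lgj/ — longest licit onset from the right is /gj/, leaving /l/ as coda.
V3 /x/ – V4 /a/: /lg/; trying suffixes from longest down, /g/ is the first permitted one, so coda /l/ | onset /g/.
V4 /a/ – V5 /x/: /hbl/ splits as /h/ + /bl/ (/bl/ is the longest suffix that is a licit onset).
Result: bwabw.hul.gjxl.gah.blx.
Classifying each syllable: /bwabw/ (closed), /hul/ (closed), /gjxl/ (closed), /gah/ (closed), /blx/ (open).
Open syllables: 1.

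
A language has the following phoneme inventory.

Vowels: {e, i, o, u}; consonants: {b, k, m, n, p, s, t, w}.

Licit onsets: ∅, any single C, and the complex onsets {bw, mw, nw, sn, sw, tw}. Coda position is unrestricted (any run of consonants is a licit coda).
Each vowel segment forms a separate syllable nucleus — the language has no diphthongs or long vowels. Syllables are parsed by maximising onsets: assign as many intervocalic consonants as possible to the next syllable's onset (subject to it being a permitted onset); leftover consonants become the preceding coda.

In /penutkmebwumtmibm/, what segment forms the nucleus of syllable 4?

u

Nuclei (vowels): e, u, e, u, i → 5 syllables.
The fourth nucleus (vowel 4 from the left) is /u/.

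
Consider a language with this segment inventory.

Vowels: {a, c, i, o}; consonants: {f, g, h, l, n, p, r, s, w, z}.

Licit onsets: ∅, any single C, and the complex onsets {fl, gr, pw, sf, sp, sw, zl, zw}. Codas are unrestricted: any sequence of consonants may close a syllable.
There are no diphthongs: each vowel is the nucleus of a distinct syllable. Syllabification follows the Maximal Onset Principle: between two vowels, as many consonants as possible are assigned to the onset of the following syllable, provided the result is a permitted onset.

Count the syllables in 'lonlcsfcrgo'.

Vowels present: o, c, c, o; each is a nucleus, giving 4 syllables.

4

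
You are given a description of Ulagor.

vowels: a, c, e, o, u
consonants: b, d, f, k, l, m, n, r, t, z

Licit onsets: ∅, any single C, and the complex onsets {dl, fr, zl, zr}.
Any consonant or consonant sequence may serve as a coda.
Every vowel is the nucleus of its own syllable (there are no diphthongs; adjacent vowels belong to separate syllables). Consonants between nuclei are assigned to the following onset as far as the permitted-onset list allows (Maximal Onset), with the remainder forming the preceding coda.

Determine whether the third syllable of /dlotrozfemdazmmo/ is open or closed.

closed

The vowels are o, o, e, a, o — 5 nuclei, so 5 syllables.
/o…o/ gap (V1→V2): /tr/ splits as /t/ + /r/ (/r/ is the longest suffix that is a licit onset).
/o…e/ gap (V2→V3): cluster /zf/ — the longest permitted-onset suffix is /f/; onset = /f/, preceding coda = /z/.
/e…a/ gap (V3→V4): cluster /md/ — the longest permitted-onset suffix is /d/; onset = /d/, preceding coda = /m/.
/a…o/ gap (V4→V5): /zmm/ splits as /zm/ + /m/ (/m/ is the longest suffix that is a licit onset).
So the parse is dlot.roz.fem.dazm.mo.
Syllable 3 is /fem/ with coda /m/, so it is closed.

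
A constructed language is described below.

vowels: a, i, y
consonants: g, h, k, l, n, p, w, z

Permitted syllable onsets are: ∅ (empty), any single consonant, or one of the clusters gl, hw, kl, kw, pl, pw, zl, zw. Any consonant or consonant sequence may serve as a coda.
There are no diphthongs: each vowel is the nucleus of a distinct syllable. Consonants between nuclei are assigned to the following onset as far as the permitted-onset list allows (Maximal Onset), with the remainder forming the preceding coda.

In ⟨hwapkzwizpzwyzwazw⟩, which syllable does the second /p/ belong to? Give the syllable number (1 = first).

2

Vowels present: a, i, y, a; each is a nucleus, giving 4 syllables.
σ1/σ2 boundary: /pkzw/; trying suffixes from longest down, /zw/ is the first permitted one, so coda /pk/ | onset /zw/.
σ2/σ3 boundary: /zpzw/ — longest licit onset from the right is /zw/, leaving /zp/ as coda.
σ3/σ4 boundary: /zw/ — entire cluster is a permitted onset → onset /zw/, coda ∅.
Syllabification: hwapk.zwizp.zwy.zwazw.
The second /p/ is in the coda of syllable 2 (/zwizp/).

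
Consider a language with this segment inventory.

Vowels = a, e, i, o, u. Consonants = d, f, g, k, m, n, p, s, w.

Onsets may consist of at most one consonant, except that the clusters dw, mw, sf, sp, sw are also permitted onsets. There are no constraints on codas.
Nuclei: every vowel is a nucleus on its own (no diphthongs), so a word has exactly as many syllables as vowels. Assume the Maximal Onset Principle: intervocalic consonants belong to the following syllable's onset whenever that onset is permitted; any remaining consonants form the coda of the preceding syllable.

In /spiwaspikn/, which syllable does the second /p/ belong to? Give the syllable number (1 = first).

Vowels present: i, a, i; each is a nucleus, giving 3 syllables.
Between /i/ (V1) and /a/ (V2): /w/ → onset of the next syllable (single consonants are always licit onsets).
Between /a/ (V2) and /i/ (V3): /sp/ — entire cluster is a permitted onset → onset /sp/, coda ∅.
So the parse is spi.wa.spikn.
The second /p/ is in the onset of syllable 3 (/spikn/).

3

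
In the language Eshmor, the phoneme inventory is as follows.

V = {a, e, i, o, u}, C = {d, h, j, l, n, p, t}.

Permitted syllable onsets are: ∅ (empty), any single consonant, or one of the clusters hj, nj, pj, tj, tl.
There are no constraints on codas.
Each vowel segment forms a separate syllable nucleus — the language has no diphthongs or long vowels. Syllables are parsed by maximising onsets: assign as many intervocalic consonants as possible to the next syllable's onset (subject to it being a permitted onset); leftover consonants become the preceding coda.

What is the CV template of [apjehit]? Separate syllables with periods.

V.CCV.CVC

Vowels present: a, e, i; each is a nucleus, giving 3 syllables.
V1 /a/ – V2 /e/: /pj/ is a licit onset in full, so it all attaches to the next syllable.
V2 /e/ – V3 /i/: /h/ → onset of the next syllable (single consonants are always licit onsets).
Putting it together: a.pje.hit.
Mapping each syllable to C/V: /a/ → V, /pje/ → CCV, /hit/ → CVC.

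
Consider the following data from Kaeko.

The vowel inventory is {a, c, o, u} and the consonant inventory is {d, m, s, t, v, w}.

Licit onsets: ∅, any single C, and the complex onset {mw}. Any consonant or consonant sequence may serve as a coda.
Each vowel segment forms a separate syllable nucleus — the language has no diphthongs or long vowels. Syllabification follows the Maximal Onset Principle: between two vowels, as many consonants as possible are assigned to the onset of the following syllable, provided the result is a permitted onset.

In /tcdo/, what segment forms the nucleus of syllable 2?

The vowels are c, o — 2 nuclei, so 2 syllables.
The second nucleus (vowel 2 from the left) is /o/.

o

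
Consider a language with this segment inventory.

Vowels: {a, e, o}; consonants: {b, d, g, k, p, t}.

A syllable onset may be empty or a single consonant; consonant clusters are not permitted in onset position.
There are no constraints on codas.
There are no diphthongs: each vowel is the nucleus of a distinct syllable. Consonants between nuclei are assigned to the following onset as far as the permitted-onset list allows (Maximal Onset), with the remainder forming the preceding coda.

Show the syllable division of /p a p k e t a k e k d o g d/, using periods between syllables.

The vowels are a, e, a, e, o — 5 nuclei, so 5 syllables.
V1 /a/ – V2 /e/: cluster /pk/ — the longest permitted-onset suffix is /k/; onset = /k/, preceding coda = /p/.
V2 /e/ – V3 /a/: /t/ → onset of the next syllable (single consonants are always licit onsets).
V3 /a/ – V4 /e/: /k/ is a single consonant, so it becomes the next onset.
V4 /e/ – V5 /o/: /kd/; trying suffixes from longest down, /d/ is the first permitted one, so coda /k/ | onset /d/.

pap.ke.ta.kek.dogd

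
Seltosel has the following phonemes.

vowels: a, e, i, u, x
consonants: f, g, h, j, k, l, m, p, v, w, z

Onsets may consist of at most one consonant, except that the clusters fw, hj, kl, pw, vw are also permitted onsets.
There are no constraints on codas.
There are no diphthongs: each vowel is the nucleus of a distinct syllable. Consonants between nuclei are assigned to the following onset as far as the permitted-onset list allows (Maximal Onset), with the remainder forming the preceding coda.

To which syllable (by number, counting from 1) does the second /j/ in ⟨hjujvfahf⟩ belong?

1

Nuclei (vowels): u, a → 2 syllables.
Between /u/ (V1) and /a/ (V2): /jvf/ splits as /jv/ + /f/ (/f/ is the longest suffix that is a licit onset).
Syllabification: hjujv.fahf.
The second /j/ is in the coda of syllable 1 (/hjujv/).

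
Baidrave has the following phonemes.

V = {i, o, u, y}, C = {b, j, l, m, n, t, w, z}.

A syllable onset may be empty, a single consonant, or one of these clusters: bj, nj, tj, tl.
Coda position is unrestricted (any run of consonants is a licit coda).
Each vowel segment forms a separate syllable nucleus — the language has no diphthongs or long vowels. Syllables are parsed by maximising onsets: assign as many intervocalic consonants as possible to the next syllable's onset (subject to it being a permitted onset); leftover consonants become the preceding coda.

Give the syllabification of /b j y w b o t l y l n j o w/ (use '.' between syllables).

bjyw.bo.tlyl.njow

Nuclei (vowels): y, o, y, o → 4 syllables.
V1 /y/ – V2 /o/: /wb/ — longest licit onset from the right is /b/, leaving /w/ as coda.
V2 /o/ – V3 /y/: /tl/ — entire cluster is a permitted onset → onset /tl/, coda ∅.
V3 /y/ – V4 /o/: /lnj/ splits as /l/ + /nj/ (/nj/ is the longest suffix that is a licit onset).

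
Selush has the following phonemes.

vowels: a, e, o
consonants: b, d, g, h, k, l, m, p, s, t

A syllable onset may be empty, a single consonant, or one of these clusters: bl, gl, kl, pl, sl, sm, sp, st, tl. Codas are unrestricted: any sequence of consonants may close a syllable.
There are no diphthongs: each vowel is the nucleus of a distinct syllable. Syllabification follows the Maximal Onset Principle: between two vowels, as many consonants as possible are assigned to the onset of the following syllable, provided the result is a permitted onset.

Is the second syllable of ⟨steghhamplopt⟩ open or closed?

Vowels present: e, a, o; each is a nucleus, giving 3 syllables.
/e…a/ gap (V1→V2): cluster /ghh/ — the longest permitted-onset suffix is /h/; onset = /h/, preceding coda = /gh/.
/a…o/ gap (V2→V3): /mpl/ — longest licit onset from the right is /pl/, leaving /m/ as coda.
Syllabification: stegh.ham.plopt.
Syllable 2 is /ham/ with coda /m/, so it is closed.

closed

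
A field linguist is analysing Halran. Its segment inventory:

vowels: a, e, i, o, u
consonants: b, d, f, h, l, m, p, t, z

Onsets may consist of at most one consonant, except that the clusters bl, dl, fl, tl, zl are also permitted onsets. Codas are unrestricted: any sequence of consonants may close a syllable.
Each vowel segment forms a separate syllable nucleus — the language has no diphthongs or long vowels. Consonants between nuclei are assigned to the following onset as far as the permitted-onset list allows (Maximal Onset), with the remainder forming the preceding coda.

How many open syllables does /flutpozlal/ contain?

1

Vowels present: u, o, a; each is a nucleus, giving 3 syllables.
V1 /u/ – V2 /o/: /tp/; trying suffixes from longest down, /p/ is the first permitted one, so coda /t/ | onset /p/.
V2 /o/ – V3 /a/: /zl/ is a licit onset in full, so it all attaches to the next syllable.
So the parse is flut.po.zlal.
Classifying each syllable: /flut/ (closed), /po/ (open), /zlal/ (closed).
Open syllables: 1.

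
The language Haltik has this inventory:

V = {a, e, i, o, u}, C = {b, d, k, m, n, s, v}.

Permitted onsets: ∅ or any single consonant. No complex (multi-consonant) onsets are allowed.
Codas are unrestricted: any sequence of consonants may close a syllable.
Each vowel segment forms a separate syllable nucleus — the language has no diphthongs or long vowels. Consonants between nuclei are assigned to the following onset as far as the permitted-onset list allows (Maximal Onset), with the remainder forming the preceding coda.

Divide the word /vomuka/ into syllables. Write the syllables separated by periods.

vo.mu.ka

The vowels are o, u, a — 3 nuclei, so 3 syllables.
Between /o/ (V1) and /u/ (V2): just /m/ — single C goes to the following onset.
Between /u/ (V2) and /a/ (V3): /k/ is a single consonant, so it becomes the next onset.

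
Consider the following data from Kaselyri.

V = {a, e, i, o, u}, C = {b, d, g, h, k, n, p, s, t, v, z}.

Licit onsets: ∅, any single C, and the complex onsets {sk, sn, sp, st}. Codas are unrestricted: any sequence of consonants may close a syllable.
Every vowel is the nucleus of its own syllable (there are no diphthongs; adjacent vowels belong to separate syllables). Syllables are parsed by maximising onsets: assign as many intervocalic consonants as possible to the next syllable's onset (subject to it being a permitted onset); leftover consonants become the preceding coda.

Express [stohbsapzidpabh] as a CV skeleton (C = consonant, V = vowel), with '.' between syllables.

Nuclei (vowels): o, a, i, a → 4 syllables.
σ1/σ2 boundary: /hbs/ splits as /hb/ + /s/ (/s/ is the longest suffix that is a licit onset).
σ2/σ3 boundary: /pz/; trying suffixes from longest down, /z/ is the first permitted one, so coda /p/ | onset /z/.
σ3/σ4 boundary: /dp/; trying suffixes from longest down, /p/ is the first permitted one, so coda /d/ | onset /p/.
Syllabification: stohb.sap.zid.pabh.
Mapping each syllable to C/V: /stohb/ → CCVCC, /sap/ → CVC, /zid/ → CVC, /pabh/ → CVCC.

CCVCC.CVC.CVC.CVCC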